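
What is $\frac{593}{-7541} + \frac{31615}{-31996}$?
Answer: $- \frac{257382343}{241281836} \approx -1.0667$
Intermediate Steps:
$\frac{593}{-7541} + \frac{31615}{-31996} = 593 \left(- \frac{1}{7541}\right) + 31615 \left(- \frac{1}{31996}\right) = - \frac{593}{7541} - \frac{31615}{31996} = - \frac{257382343}{241281836}$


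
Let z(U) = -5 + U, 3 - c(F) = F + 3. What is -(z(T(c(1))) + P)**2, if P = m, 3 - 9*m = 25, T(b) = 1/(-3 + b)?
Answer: -76729/1296 ≈ -59.204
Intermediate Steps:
c(F) = -F (c(F) = 3 - (F + 3) = 3 - (3 + F) = 3 + (-3 - F) = -F)
m = -22/9 (m = 1/3 - 1/9*25 = 1/3 - 25/9 = -22/9 ≈ -2.4444)
P = -22/9 ≈ -2.4444
-(z(T(c(1))) + P)**2 = -((-5 + 1/(-3 - 1*1)) - 22/9)**2 = -((-5 + 1/(-3 - 1)) - 22/9)**2 = -((-5 + 1/(-4)) - 22/9)**2 = -((-5 - 1/4) - 22/9)**2 = -(-21/4 - 22/9)**2 = -(-277/36)**2 = -1*76729/1296 = -76729/1296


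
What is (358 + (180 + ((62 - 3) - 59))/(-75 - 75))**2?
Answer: 3182656/25 ≈ 1.2731e+5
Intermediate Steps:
(358 + (180 + ((62 - 3) - 59))/(-75 - 75))**2 = (358 + (180 + (59 - 59))/(-150))**2 = (358 + (180 + 0)*(-1/150))**2 = (358 + 180*(-1/150))**2 = (358 - 6/5)**2 = (1784/5)**2 = 3182656/25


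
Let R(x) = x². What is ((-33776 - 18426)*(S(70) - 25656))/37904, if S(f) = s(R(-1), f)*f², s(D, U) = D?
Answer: 135438089/4738 ≈ 28586.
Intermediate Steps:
S(f) = f² (S(f) = (-1)²*f² = 1*f² = f²)
((-33776 - 18426)*(S(70) - 25656))/37904 = ((-33776 - 18426)*(70² - 25656))/37904 = -52202*(4900 - 25656)*(1/37904) = -52202*(-20756)*(1/37904) = 1083504712*(1/37904) = 135438089/4738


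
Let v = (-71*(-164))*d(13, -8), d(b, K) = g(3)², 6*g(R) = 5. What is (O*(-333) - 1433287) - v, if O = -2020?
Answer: -6918418/9 ≈ -7.6871e+5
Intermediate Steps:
g(R) = ⅚ (g(R) = (⅙)*5 = ⅚)
d(b, K) = 25/36 (d(b, K) = (⅚)² = 25/36)
v = 72775/9 (v = -71*(-164)*(25/36) = 11644*(25/36) = 72775/9 ≈ 8086.1)
(O*(-333) - 1433287) - v = (-2020*(-333) - 1433287) - 1*72775/9 = (672660 - 1433287) - 72775/9 = -760627 - 72775/9 = -6918418/9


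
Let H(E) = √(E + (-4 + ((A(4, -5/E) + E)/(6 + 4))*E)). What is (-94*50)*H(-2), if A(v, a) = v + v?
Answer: -5640*I*√5 ≈ -12611.0*I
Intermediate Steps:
A(v, a) = 2*v
H(E) = √(-4 + E + E*(⅘ + E/10)) (H(E) = √(E + (-4 + ((2*4 + E)/(6 + 4))*E)) = √(E + (-4 + ((8 + E)/10)*E)) = √(E + (-4 + ((8 + E)*(⅒))*E)) = √(E + (-4 + (⅘ + E/10)*E)) = √(E + (-4 + E*(⅘ + E/10))) = √(-4 + E + E*(⅘ + E/10)))
(-94*50)*H(-2) = (-94*50)*(√(-400 + 10*(-2)² + 180*(-2))/10) = -470*√(-400 + 10*4 - 360) = -470*√(-400 + 40 - 360) = -470*√(-720) = -470*12*I*√5 = -5640*I*√5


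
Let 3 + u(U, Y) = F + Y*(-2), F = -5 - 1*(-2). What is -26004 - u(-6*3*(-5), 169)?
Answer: -25660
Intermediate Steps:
F = -3 (F = -5 + 2 = -3)
u(U, Y) = -6 - 2*Y (u(U, Y) = -3 + (-3 + Y*(-2)) = -3 + (-3 - 2*Y) = -6 - 2*Y)
-26004 - u(-6*3*(-5), 169) = -26004 - (-6 - 2*169) = -26004 - (-6 - 338) = -26004 - 1*(-344) = -26004 + 344 = -25660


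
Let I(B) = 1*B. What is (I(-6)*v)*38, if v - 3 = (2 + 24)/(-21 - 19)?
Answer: -2679/5 ≈ -535.80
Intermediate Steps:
I(B) = B
v = 47/20 (v = 3 + (2 + 24)/(-21 - 19) = 3 + 26/(-40) = 3 + 26*(-1/40) = 3 - 13/20 = 47/20 ≈ 2.3500)
(I(-6)*v)*38 = -6*47/20*38 = -141/10*38 = -2679/5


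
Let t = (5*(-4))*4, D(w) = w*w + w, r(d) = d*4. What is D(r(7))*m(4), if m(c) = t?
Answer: -64960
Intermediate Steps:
r(d) = 4*d
D(w) = w + w**2 (D(w) = w**2 + w = w + w**2)
t = -80 (t = -20*4 = -80)
m(c) = -80
D(r(7))*m(4) = ((4*7)*(1 + 4*7))*(-80) = (28*(1 + 28))*(-80) = (28*29)*(-80) = 812*(-80) = -64960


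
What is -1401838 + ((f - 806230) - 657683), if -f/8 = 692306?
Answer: -8404199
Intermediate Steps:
f = -5538448 (f = -8*692306 = -5538448)
-1401838 + ((f - 806230) - 657683) = -1401838 + ((-5538448 - 806230) - 657683) = -1401838 + (-6344678 - 657683) = -1401838 - 7002361 = -8404199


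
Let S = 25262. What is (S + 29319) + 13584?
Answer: 68165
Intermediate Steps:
(S + 29319) + 13584 = (25262 + 29319) + 13584 = 54581 + 13584 = 68165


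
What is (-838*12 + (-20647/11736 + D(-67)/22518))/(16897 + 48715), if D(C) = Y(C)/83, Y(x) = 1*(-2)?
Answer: -12256225430183/79953739181856 ≈ -0.15329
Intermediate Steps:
Y(x) = -2
D(C) = -2/83
(-838*12 + (-20647/11736 + D(-67)/22518))/(16897 + 48715) = (-838*12 + (-20647/11736 - 2/83/22518))/(16897 + 48715) = (-10056 + (-20647*1/11736 - 2/83*1/22518))/65612 = (-10056 + (-20647/11736 - 1/934497))*(1/65612) = (-10056 - 2143841255/1218584088)*(1/65612) = -12256225430183/1218584088*1/65612 = -12256225430183/79953739181856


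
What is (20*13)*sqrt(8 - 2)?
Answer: 260*sqrt(6) ≈ 636.87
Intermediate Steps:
(20*13)*sqrt(8 - 2) = 260*sqrt(6)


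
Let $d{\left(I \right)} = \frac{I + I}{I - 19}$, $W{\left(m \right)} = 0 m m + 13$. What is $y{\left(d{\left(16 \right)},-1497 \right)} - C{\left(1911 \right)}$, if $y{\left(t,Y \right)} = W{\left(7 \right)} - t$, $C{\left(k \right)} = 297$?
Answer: $- \frac{820}{3} \approx -273.33$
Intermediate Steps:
$W{\left(m \right)} = 13$ ($W{\left(m \right)} = 0 m + 13 = 0 + 13 = 13$)
$d{\left(I \right)} = \frac{2 I}{-19 + I}$
$y{\left(t,Y \right)} = 13 - t$
$y{\left(d{\left(16 \right)},-1497 \right)} - C{\left(1911 \right)} = \left(13 - 2 \cdot 16 \frac{1}{-19 + 16}\right) - 297 = \left(13 - 2 \cdot 16 \frac{1}{-3}\right) - 297 = \left(13 - 2 \cdot 16 \left(- \frac{1}{3}\right)\right) - 297 = \left(13 - - \frac{32}{3}\right) - 297 = \left(13 + \frac{32}{3}\right) - 297 = \frac{71}{3} - 297 = - \frac{820}{3}$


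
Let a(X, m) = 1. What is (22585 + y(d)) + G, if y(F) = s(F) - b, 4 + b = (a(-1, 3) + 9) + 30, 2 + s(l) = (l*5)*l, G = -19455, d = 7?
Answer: 3337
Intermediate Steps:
s(l) = -2 + 5*l**2 (s(l) = -2 + (l*5)*l = -2 + (5*l)*l = -2 + 5*l**2)
b = 36 (b = -4 + ((1 + 9) + 30) = -4 + (10 + 30) = -4 + 40 = 36)
y(F) = -38 + 5*F**2 (y(F) = (-2 + 5*F**2) - 1*36 = (-2 + 5*F**2) - 36 = -38 + 5*F**2)
(22585 + y(d)) + G = (22585 + (-38 + 5*7**2)) - 19455 = (22585 + (-38 + 5*49)) - 19455 = (22585 + (-38 + 245)) - 19455 = (22585 + 207) - 19455 = 22792 - 19455 = 3337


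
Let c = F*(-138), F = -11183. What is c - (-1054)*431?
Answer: 1997528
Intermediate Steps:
c = 1543254 (c = -11183*(-138) = 1543254)
c - (-1054)*431 = 1543254 - (-1054)*431 = 1543254 - 1*(-454274) = 1543254 + 454274 = 1997528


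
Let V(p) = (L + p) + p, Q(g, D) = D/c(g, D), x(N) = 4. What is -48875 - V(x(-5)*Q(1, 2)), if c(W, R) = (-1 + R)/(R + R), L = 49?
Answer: -48988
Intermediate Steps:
c(W, R) = (-1 + R)/(2*R) (c(W, R) = (-1 + R)/((2*R)) = (-1 + R)*(1/(2*R)) = (-1 + R)/(2*R))
Q(g, D) = 2*D²/(-1 + D) (Q(g, D) = D/(((-1 + D)/(2*D))) = D*(2*D/(-1 + D)) = 2*D²/(-1 + D))
V(p) = 49 + 2*p (V(p) = (49 + p) + p = 49 + 2*p)
-48875 - V(x(-5)*Q(1, 2)) = -48875 - (49 + 2*(4*(2*2²/(-1 + 2)))) = -48875 - (49 + 2*(4*(2*4/1))) = -48875 - (49 + 2*(4*(2*4*1))) = -48875 - (49 + 2*(4*8)) = -48875 - (49 + 2*32) = -48875 - (49 + 64) = -48875 - 1*113 = -48875 - 113 = -48988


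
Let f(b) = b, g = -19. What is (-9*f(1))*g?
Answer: 171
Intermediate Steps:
(-9*f(1))*g = -9*1*(-19) = -9*(-19) = 171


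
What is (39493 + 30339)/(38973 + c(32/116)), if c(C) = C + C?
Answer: 2025128/1130233 ≈ 1.7918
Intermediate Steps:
c(C) = 2*C
(39493 + 30339)/(38973 + c(32/116)) = (39493 + 30339)/(38973 + 2*(32/116)) = 69832/(38973 + 2*(32*(1/116))) = 69832/(38973 + 2*(8/29)) = 69832/(38973 + 16/29) = 69832/(1130233/29) = 69832*(29/1130233) = 2025128/1130233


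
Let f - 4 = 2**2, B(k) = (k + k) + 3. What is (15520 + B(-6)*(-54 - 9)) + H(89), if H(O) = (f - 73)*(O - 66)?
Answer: 14592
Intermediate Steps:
B(k) = 3 + 2*k (B(k) = 2*k + 3 = 3 + 2*k)
f = 8 (f = 4 + 2**2 = 4 + 4 = 8)
H(O) = 4290 - 65*O (H(O) = (8 - 73)*(O - 66) = -65*(-66 + O) = 4290 - 65*O)
(15520 + B(-6)*(-54 - 9)) + H(89) = (15520 + (3 + 2*(-6))*(-54 - 9)) + (4290 - 65*89) = (15520 + (3 - 12)*(-63)) + (4290 - 5785) = (15520 - 9*(-63)) - 1495 = (15520 + 567) - 1495 = 16087 - 1495 = 14592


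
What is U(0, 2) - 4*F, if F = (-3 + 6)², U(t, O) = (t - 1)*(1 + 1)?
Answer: -38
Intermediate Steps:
U(t, O) = -2 + 2*t (U(t, O) = (-1 + t)*2 = -2 + 2*t)
F = 9 (F = 3² = 9)
U(0, 2) - 4*F = (-2 + 2*0) - 4*9 = (-2 + 0) - 36 = -2 - 36 = -38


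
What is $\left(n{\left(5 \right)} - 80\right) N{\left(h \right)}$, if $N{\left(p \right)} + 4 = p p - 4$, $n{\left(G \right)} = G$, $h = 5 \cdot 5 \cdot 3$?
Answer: $-421275$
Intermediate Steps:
$h = 75$ ($h = 25 \cdot 3 = 75$)
$N{\left(p \right)} = -8 + p^{2}$ ($N{\left(p \right)} = -4 + \left(p p - 4\right) = -4 + \left(p^{2} - 4\right) = -4 + \left(-4 + p^{2}\right) = -8 + p^{2}$)
$\left(n{\left(5 \right)} - 80\right) N{\left(h \right)} = \left(5 - 80\right) \left(-8 + 75^{2}\right) = - 75 \left(-8 + 5625\right) = \left(-75\right) 5617 = -421275$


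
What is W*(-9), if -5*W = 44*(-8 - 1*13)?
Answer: -8316/5 ≈ -1663.2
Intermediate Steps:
W = 924/5 (W = -44*(-8 - 1*13)/5 = -44*(-8 - 13)/5 = -44*(-21)/5 = -⅕*(-924) = 924/5 ≈ 184.80)
W*(-9) = (924/5)*(-9) = -8316/5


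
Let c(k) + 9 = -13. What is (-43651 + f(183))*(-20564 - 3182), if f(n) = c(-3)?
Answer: 1037059058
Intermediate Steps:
c(k) = -22 (c(k) = -9 - 13 = -22)
f(n) = -22
(-43651 + f(183))*(-20564 - 3182) = (-43651 - 22)*(-20564 - 3182) = -43673*(-23746) = 1037059058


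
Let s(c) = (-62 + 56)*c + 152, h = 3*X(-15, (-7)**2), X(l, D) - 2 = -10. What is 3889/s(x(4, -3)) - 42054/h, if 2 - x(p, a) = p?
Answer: 145629/82 ≈ 1776.0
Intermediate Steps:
x(p, a) = 2 - p
X(l, D) = -8 (X(l, D) = 2 - 10 = -8)
h = -24 (h = 3*(-8) = -24)
s(c) = 152 - 6*c (s(c) = -6*c + 152 = 152 - 6*c)
3889/s(x(4, -3)) - 42054/h = 3889/(152 - 6*(2 - 1*4)) - 42054/(-24) = 3889/(152 - 6*(2 - 4)) - 42054*(-1/24) = 3889/(152 - 6*(-2)) + 7009/4 = 3889/(152 + 12) + 7009/4 = 3889/164 + 7009/4 = 145629/82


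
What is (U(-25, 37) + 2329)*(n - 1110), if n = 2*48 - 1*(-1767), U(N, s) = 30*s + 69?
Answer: 2641524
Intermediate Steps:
U(N, s) = 69 + 30*s
n = 1863 (n = 96 + 1767 = 1863)
(U(-25, 37) + 2329)*(n - 1110) = ((69 + 30*37) + 2329)*(1863 - 1110) = ((69 + 1110) + 2329)*753 = (1179 + 2329)*753 = 3508*753 = 2641524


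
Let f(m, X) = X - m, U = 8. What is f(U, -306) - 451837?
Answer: -452151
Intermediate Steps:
f(U, -306) - 451837 = (-306 - 1*8) - 451837 = (-306 - 8) - 451837 = -314 - 451837 = -452151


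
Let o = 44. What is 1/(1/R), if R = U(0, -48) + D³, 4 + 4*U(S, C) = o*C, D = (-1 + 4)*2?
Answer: -313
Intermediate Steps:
D = 6 (D = 3*2 = 6)
U(S, C) = -1 + 11*C (U(S, C) = -1 + (44*C)/4 = -1 + 11*C)
R = -313 (R = (-1 + 11*(-48)) + 6³ = (-1 - 528) + 216 = -529 + 216 = -313)
1/(1/R) = 1/(1/(-313)) = 1/(-1/313) = -313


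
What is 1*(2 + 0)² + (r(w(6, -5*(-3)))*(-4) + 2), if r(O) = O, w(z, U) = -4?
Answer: 22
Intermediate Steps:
1*(2 + 0)² + (r(w(6, -5*(-3)))*(-4) + 2) = 1*(2 + 0)² + (-4*(-4) + 2) = 1*2² + (16 + 2) = 1*4 + 18 = 4 + 18 = 22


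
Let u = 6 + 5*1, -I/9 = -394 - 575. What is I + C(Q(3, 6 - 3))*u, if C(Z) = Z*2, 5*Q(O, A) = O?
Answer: 43671/5 ≈ 8734.2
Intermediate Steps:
Q(O, A) = O/5
C(Z) = 2*Z
I = 8721 (I = -9*(-394 - 575) = -9*(-969) = 8721)
u = 11 (u = 6 + 5 = 11)
I + C(Q(3, 6 - 3))*u = 8721 + (2*((⅕)*3))*11 = 8721 + (2*(⅗))*11 = 8721 + (6/5)*11 = 8721 + 66/5 = 43671/5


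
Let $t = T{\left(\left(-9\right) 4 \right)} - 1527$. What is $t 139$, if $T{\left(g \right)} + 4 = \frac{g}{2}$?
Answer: $-215311$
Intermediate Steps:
$T{\left(g \right)} = -4 + \frac{g}{2}$
$t = -1549$ ($t = \left(-4 + \frac{\left(-9\right) 4}{2}\right) - 1527 = \left(-4 + \frac{1}{2} \left(-36\right)\right) - 1527 = \left(-4 - 18\right) - 1527 = -22 - 1527 = -1549$)
$t 139 = \left(-1549\right) 139 = -215311$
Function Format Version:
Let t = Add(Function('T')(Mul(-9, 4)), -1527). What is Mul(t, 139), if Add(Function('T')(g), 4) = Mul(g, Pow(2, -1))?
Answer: -215311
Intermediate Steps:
Function('T')(g) = Add(-4, Mul(Rational(1, 2), g)) (Function('T')(g) = Add(-4, Mul(g, Pow(2, -1))) = Add(-4, Mul(g, Rational(1, 2))) = Add(-4, Mul(Rational(1, 2), g)))
t = -1549 (t = Add(Add(-4, Mul(Rational(1, 2), Mul(-9, 4))), -1527) = Add(Add(-4, Mul(Rational(1, 2), -36)), -1527) = Add(Add(-4, -18), -1527) = Add(-22, -1527) = -1549)
Mul(t, 139) = Mul(-1549, 139) = -215311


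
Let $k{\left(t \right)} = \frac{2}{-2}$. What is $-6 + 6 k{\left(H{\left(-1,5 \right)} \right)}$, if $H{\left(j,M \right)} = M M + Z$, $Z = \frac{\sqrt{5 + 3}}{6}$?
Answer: $-12$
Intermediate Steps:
$Z = \frac{\sqrt{2}}{3}$ ($Z = \sqrt{8} \cdot \frac{1}{6} = 2 \sqrt{2} \cdot \frac{1}{6} = \frac{\sqrt{2}}{3} \approx 0.4714$)
$H{\left(j,M \right)} = M^{2} + \frac{\sqrt{2}}{3}$ ($H{\left(j,M \right)} = M M + \frac{\sqrt{2}}{3} = M^{2} + \frac{\sqrt{2}}{3}$)
$k{\left(t \right)} = -1$ ($k{\left(t \right)} = 2 \left(- \frac{1}{2}\right) = -1$)
$-6 + 6 k{\left(H{\left(-1,5 \right)} \right)} = -6 + 6 \left(-1\right) = -6 - 6 = -12$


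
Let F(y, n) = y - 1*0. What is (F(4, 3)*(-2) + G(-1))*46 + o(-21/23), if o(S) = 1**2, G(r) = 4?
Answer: -183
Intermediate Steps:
F(y, n) = y (F(y, n) = y + 0 = y)
o(S) = 1
(F(4, 3)*(-2) + G(-1))*46 + o(-21/23) = (4*(-2) + 4)*46 + 1 = (-8 + 4)*46 + 1 = -4*46 + 1 = -184 + 1 = -183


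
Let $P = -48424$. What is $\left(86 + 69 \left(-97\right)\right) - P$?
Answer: $41817$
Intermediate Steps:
$\left(86 + 69 \left(-97\right)\right) - P = \left(86 + 69 \left(-97\right)\right) - -48424 = \left(86 - 6693\right) + 48424 = -6607 + 48424 = 41817$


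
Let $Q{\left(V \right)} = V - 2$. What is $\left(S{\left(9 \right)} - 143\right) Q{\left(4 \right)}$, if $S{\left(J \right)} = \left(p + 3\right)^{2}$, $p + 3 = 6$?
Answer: $-214$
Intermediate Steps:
$p = 3$ ($p = -3 + 6 = 3$)
$S{\left(J \right)} = 36$ ($S{\left(J \right)} = \left(3 + 3\right)^{2} = 6^{2} = 36$)
$Q{\left(V \right)} = -2 + V$ ($Q{\left(V \right)} = V - 2 = -2 + V$)
$\left(S{\left(9 \right)} - 143\right) Q{\left(4 \right)} = \left(36 - 143\right) \left(-2 + 4\right) = \left(-107\right) 2 = -214$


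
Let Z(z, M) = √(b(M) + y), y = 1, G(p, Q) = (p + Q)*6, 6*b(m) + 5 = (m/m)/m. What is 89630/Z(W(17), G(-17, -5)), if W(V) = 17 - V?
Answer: 537780*√2882/131 ≈ 2.2038e+5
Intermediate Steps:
b(m) = -⅚ + 1/(6*m) (b(m) = -⅚ + ((m/m)/m)/6 = -⅚ + (1/m)/6 = -⅚ + 1/(6*m))
G(p, Q) = 6*Q + 6*p (G(p, Q) = (Q + p)*6 = 6*Q + 6*p)
Z(z, M) = √(1 + (1 - 5*M)/(6*M)) (Z(z, M) = √((1 - 5*M)/(6*M) + 1) = √(1 + (1 - 5*M)/(6*M)))
89630/Z(W(17), G(-17, -5)) = 89630/((√6*√((1 + (6*(-5) + 6*(-17)))/(6*(-5) + 6*(-17)))/6)) = 89630/((√6*√((1 + (-30 - 102))/(-30 - 102))/6)) = 89630/((√6*√((1 - 132)/(-132))/6)) = 89630/((√6*√(-1/132*(-131))/6)) = 89630/((√6*√(131/132)/6)) = 89630/((√6*(√4323/66)/6)) = 89630/((√2882/132)) = 89630*(6*√2882/131) = 537780*√2882/131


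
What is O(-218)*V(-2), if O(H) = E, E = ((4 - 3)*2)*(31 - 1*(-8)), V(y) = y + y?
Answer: -312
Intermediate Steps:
V(y) = 2*y
E = 78 (E = (1*2)*(31 + 8) = 2*39 = 78)
O(H) = 78
O(-218)*V(-2) = 78*(2*(-2)) = 78*(-4) = -312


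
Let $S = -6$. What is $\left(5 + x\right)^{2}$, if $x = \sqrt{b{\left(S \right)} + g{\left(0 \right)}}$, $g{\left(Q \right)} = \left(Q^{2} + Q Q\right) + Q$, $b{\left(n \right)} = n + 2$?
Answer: $21 + 20 i \approx 21.0 + 20.0 i$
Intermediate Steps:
$b{\left(n \right)} = 2 + n$
$g{\left(Q \right)} = Q + 2 Q^{2}$ ($g{\left(Q \right)} = \left(Q^{2} + Q^{2}\right) + Q = 2 Q^{2} + Q = Q + 2 Q^{2}$)
$x = 2 i$ ($x = \sqrt{\left(2 - 6\right) + 0 \left(1 + 2 \cdot 0\right)} = \sqrt{-4 + 0 \left(1 + 0\right)} = \sqrt{-4 + 0 \cdot 1} = \sqrt{-4 + 0} = \sqrt{-4} = 2 i \approx 2.0 i$)
$\left(5 + x\right)^{2} = \left(5 + 2 i\right)^{2}$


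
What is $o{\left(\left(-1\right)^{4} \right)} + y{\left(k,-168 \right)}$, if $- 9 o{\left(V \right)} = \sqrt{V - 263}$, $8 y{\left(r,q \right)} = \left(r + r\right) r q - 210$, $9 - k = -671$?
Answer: $- \frac{77683305}{4} - \frac{i \sqrt{262}}{9} \approx -1.9421 \cdot 10^{7} - 1.7985 i$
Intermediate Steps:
$k = 680$ ($k = 9 - -671 = 9 + 671 = 680$)
$y{\left(r,q \right)} = - \frac{105}{4} + \frac{q r^{2}}{4}$ ($y{\left(r,q \right)} = \frac{\left(r + r\right) r q - 210}{8} = \frac{2 r r q - 210}{8} = \frac{2 r^{2} q - 210}{8} = \frac{2 q r^{2} - 210}{8} = \frac{-210 + 2 q r^{2}}{8} = - \frac{105}{4} + \frac{q r^{2}}{4}$)
$o{\left(V \right)} = - \frac{\sqrt{-263 + V}}{9}$ ($o{\left(V \right)} = - \frac{\sqrt{V - 263}}{9} = - \frac{\sqrt{-263 + V}}{9}$)
$o{\left(\left(-1\right)^{4} \right)} + y{\left(k,-168 \right)} = - \frac{\sqrt{-263 + \left(-1\right)^{4}}}{9} + \left(- \frac{105}{4} + \frac{1}{4} \left(-168\right) 680^{2}\right) = - \frac{\sqrt{-263 + 1}}{9} + \left(- \frac{105}{4} + \frac{1}{4} \left(-168\right) 462400\right) = - \frac{\sqrt{-262}}{9} - \frac{77683305}{4} = - \frac{i \sqrt{262}}{9} - \frac{77683305}{4} = - \frac{77683305}{4} - \frac{i \sqrt{262}}{9}$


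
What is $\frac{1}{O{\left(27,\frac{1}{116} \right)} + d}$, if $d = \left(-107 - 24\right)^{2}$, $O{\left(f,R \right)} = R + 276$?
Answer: $\frac{116}{2022693} \approx 5.7349 \cdot 10^{-5}$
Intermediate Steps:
$O{\left(f,R \right)} = 276 + R$
$d = 17161$ ($d = \left(-131\right)^{2} = 17161$)
$\frac{1}{O{\left(27,\frac{1}{116} \right)} + d} = \frac{1}{\left(276 + \frac{1}{116}\right) + 17161} = \frac{1}{\frac{32017}{116} + 17161} = \frac{1}{\frac{2022693}{116}} = \frac{116}{2022693}$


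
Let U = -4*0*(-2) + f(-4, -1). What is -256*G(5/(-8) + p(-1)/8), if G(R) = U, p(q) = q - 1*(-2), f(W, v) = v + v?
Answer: 512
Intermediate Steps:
f(W, v) = 2*v
p(q) = 2 + q (p(q) = q + 2 = 2 + q)
U = -2 (U = -4*0*(-2) + 2*(-1) = 0*(-2) - 2 = 0 - 2 = -2)
G(R) = -2
-256*G(5/(-8) + p(-1)/8) = -256*(-2) = 512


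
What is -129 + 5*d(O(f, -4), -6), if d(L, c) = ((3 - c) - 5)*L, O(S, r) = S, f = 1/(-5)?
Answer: -133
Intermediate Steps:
f = -⅕ ≈ -0.20000
d(L, c) = L*(-2 - c) (d(L, c) = (-2 - c)*L = L*(-2 - c))
-129 + 5*d(O(f, -4), -6) = -129 + 5*(-1*(-⅕)*(2 - 6)) = -129 + 5*(-1*(-⅕)*(-4)) = -129 + 5*(-⅘) = -129 - 4 = -133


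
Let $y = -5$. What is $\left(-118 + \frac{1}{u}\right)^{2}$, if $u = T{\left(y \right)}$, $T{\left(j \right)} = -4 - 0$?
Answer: $\frac{223729}{16} \approx 13983.0$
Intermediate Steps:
$T{\left(j \right)} = -4$ ($T{\left(j \right)} = -4 + 0 = -4$)
$u = -4$
$\left(-118 + \frac{1}{u}\right)^{2} = \left(-118 + \frac{1}{-4}\right)^{2} = \left(-118 - \frac{1}{4}\right)^{2} = \left(- \frac{473}{4}\right)^{2} = \frac{223729}{16}$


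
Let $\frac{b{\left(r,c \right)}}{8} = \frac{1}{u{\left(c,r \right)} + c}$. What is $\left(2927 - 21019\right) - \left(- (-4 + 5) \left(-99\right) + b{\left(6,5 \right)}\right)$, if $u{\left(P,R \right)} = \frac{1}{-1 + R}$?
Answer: $- \frac{236503}{13} \approx -18193.0$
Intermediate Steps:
$b{\left(r,c \right)} = \frac{8}{c + \frac{1}{-1 + r}}$ ($b{\left(r,c \right)} = \frac{8}{\frac{1}{-1 + r} + c} = \frac{8}{c + \frac{1}{-1 + r}}$)
$\left(2927 - 21019\right) - \left(- (-4 + 5) \left(-99\right) + b{\left(6,5 \right)}\right) = \left(2927 - 21019\right) - \left(- (-4 + 5) \left(-99\right) + \frac{8 \left(-1 + 6\right)}{1 + 5 \left(-1 + 6\right)}\right) = \left(2927 - 21019\right) - \left(\left(-1\right) 1 \left(-99\right) + 8 \frac{1}{1 + 5 \cdot 5} \cdot 5\right) = -18092 - \left(\left(-1\right) \left(-99\right) + 8 \frac{1}{1 + 25} \cdot 5\right) = -18092 - \left(99 + 8 \cdot \frac{1}{26} \cdot 5\right) = -18092 - \left(99 + \frac{20}{13}\right) = -18092 - \frac{1307}{13} = - \frac{236503}{13}$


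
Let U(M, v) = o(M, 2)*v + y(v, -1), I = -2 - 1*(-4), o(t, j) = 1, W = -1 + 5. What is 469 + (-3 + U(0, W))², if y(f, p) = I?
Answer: 478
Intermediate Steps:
W = 4
I = 2 (I = -2 + 4 = 2)
y(f, p) = 2
U(M, v) = 2 + v (U(M, v) = 1*v + 2 = v + 2 = 2 + v)
469 + (-3 + U(0, W))² = 469 + (-3 + (2 + 4))² = 469 + (-3 + 6)² = 469 + 3² = 469 + 9 = 478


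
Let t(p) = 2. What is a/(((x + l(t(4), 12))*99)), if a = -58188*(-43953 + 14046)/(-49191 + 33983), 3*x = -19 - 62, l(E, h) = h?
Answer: 16113227/209110 ≈ 77.056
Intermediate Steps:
x = -27 (x = (-19 - 62)/3 = (⅓)*(-81) = -27)
a = -435057129/3802 (a = -58188/((-15208/(-29907))) = -58188/((-15208*(-1/29907))) = -58188/15208/29907 = -58188*29907/15208 = -435057129/3802 ≈ -1.1443e+5)
a/(((x + l(t(4), 12))*99)) = -435057129*1/(99*(-27 + 12))/3802 = -435057129/(3802*((-15*99))) = -435057129/3802/(-1485) = -435057129/3802*(-1/1485) = 16113227/209110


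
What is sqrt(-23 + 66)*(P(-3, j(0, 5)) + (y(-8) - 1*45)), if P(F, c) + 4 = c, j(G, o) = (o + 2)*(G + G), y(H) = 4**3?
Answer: 15*sqrt(43) ≈ 98.362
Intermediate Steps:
y(H) = 64
j(G, o) = 2*G*(2 + o) (j(G, o) = (2 + o)*(2*G) = 2*G*(2 + o))
P(F, c) = -4 + c
sqrt(-23 + 66)*(P(-3, j(0, 5)) + (y(-8) - 1*45)) = sqrt(-23 + 66)*((-4 + 2*0*(2 + 5)) + (64 - 1*45)) = sqrt(43)*((-4 + 2*0*7) + (64 - 45)) = sqrt(43)*((-4 + 0) + 19) = sqrt(43)*(-4 + 19) = sqrt(43)*15 = 15*sqrt(43)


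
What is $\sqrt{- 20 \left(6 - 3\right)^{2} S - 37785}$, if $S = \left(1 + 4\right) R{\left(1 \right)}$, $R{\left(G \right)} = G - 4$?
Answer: $i \sqrt{35085} \approx 187.31 i$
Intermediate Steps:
$R{\left(G \right)} = -4 + G$
$S = -15$ ($S = \left(1 + 4\right) \left(-4 + 1\right) = 5 \left(-3\right) = -15$)
$\sqrt{- 20 \left(6 - 3\right)^{2} S - 37785} = \sqrt{- 20 \left(6 - 3\right)^{2} \left(-15\right) - 37785} = \sqrt{- 20 \cdot 3^{2} \left(-15\right) - 37785} = \sqrt{\left(-20\right) 9 \left(-15\right) - 37785} = \sqrt{\left(-180\right) \left(-15\right) - 37785} = \sqrt{2700 - 37785} = \sqrt{-35085} = i \sqrt{35085}$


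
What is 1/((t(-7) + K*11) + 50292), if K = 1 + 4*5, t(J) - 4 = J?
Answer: 1/50520 ≈ 1.9794e-5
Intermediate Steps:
t(J) = 4 + J
K = 21 (K = 1 + 20 = 21)
1/((t(-7) + K*11) + 50292) = 1/(((4 - 7) + 21*11) + 50292) = 1/((-3 + 231) + 50292) = 1/(228 + 50292) = 1/50520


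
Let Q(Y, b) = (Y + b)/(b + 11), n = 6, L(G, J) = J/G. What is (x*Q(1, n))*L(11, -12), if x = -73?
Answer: 6132/187 ≈ 32.791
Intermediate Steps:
Q(Y, b) = (Y + b)/(11 + b)
(x*Q(1, n))*L(11, -12) = (-73*(1 + 6)/(11 + 6))*(-12/11) = (-73*7/17)*(-12*1/11) = -73*7/17*(-12/11) = -511/17*(-12/11) = 6132/187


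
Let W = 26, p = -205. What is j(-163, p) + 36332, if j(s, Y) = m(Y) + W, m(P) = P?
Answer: 36153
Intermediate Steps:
j(s, Y) = 26 + Y (j(s, Y) = Y + 26 = 26 + Y)
j(-163, p) + 36332 = (26 - 205) + 36332 = -179 + 36332 = 36153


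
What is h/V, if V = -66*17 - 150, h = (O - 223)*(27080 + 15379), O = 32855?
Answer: -57730087/53 ≈ -1.0892e+6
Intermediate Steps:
h = 1385522088 (h = (32855 - 223)*(27080 + 15379) = 32632*42459 = 1385522088)
V = -1272 (V = -1122 - 150 = -1272)
h/V = 1385522088/(-1272) = 1385522088*(-1/1272) = -57730087/53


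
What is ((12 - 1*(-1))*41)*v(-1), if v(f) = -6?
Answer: -3198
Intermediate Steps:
((12 - 1*(-1))*41)*v(-1) = ((12 - 1*(-1))*41)*(-6) = ((12 + 1)*41)*(-6) = (13*41)*(-6) = 533*(-6) = -3198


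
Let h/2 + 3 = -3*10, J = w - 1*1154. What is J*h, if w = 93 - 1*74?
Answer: 74910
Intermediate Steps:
w = 19 (w = 93 - 74 = 19)
J = -1135 (J = 19 - 1*1154 = 19 - 1154 = -1135)
h = -66 (h = -6 + 2*(-3*10) = -6 + 2*(-30) = -6 - 60 = -66)
J*h = -1135*(-66) = 74910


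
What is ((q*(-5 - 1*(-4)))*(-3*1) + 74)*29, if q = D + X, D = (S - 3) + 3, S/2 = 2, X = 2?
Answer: 2668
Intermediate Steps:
S = 4 (S = 2*2 = 4)
D = 4 (D = (4 - 3) + 3 = 1 + 3 = 4)
q = 6 (q = 4 + 2 = 6)
((q*(-5 - 1*(-4)))*(-3*1) + 74)*29 = ((6*(-5 - 1*(-4)))*(-3*1) + 74)*29 = ((6*(-5 + 4))*(-3) + 74)*29 = ((6*(-1))*(-3) + 74)*29 = (-6*(-3) + 74)*29 = (18 + 74)*29 = 92*29 = 2668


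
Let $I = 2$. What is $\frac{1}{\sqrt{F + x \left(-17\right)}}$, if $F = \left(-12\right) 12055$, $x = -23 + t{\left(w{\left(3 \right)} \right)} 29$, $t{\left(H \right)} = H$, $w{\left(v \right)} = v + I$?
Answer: $- \frac{i \sqrt{146734}}{146734} \approx - 0.0026106 i$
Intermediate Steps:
$w{\left(v \right)} = 2 + v$ ($w{\left(v \right)} = v + 2 = 2 + v$)
$x = 122$ ($x = -23 + \left(2 + 3\right) 29 = -23 + 5 \cdot 29 = -23 + 145 = 122$)
$F = -144660$
$\frac{1}{\sqrt{F + x \left(-17\right)}} = \frac{1}{\sqrt{-144660 + 122 \left(-17\right)}} = \frac{1}{\sqrt{-144660 - 2074}} = \frac{1}{\sqrt{-146734}} = \frac{1}{i \sqrt{146734}} = - \frac{i \sqrt{146734}}{146734}$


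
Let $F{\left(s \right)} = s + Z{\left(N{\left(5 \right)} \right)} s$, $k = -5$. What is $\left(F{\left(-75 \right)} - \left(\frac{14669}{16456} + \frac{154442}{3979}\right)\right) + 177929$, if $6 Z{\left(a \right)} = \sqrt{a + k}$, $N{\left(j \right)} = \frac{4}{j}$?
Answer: $\frac{11642999756593}{65478424} - \frac{5 i \sqrt{105}}{2} \approx 1.7781 \cdot 10^{5} - 25.617 i$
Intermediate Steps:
$Z{\left(a \right)} = \frac{\sqrt{-5 + a}}{6}$ ($Z{\left(a \right)} = \frac{\sqrt{a - 5}}{6} = \frac{\sqrt{-5 + a}}{6}$)
$F{\left(s \right)} = s + \frac{i s \sqrt{105}}{30}$ ($F{\left(s \right)} = s + \frac{\sqrt{-5 + \frac{4}{5}}}{6} s = s + \frac{\sqrt{- \frac{21}{5}}}{6} s = s + \frac{\frac{1}{5} i \sqrt{105}}{6} s = s + \frac{i \sqrt{105}}{30} s = s + \frac{i s \sqrt{105}}{30}$)
$\left(F{\left(-75 \right)} - \left(\frac{14669}{16456} + \frac{154442}{3979}\right)\right) + 177929 = \left(\frac{1}{30} \left(-75\right) \left(30 + i \sqrt{105}\right) - \left(\frac{14669}{16456} + \frac{154442}{3979}\right)\right) + 177929 = \left(\left(-75 - \frac{5 i \sqrt{105}}{2}\right) - \frac{2599865503}{65478424}\right) + 177929 = \left(- \frac{7510747303}{65478424} - \frac{5 i \sqrt{105}}{2}\right) + 177929 = \frac{11642999756593}{65478424} - \frac{5 i \sqrt{105}}{2}$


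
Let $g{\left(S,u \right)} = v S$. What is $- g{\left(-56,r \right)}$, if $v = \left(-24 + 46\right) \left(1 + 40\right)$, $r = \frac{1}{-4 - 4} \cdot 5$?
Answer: $50512$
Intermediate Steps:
$r = - \frac{5}{8}$ ($r = \frac{1}{-8} \cdot 5 = \left(- \frac{1}{8}\right) 5 = - \frac{5}{8} \approx -0.625$)
$v = 902$ ($v = 22 \cdot 41 = 902$)
$g{\left(S,u \right)} = 902 S$
$- g{\left(-56,r \right)} = - 902 \left(-56\right) = \left(-1\right) \left(-50512\right) = 50512$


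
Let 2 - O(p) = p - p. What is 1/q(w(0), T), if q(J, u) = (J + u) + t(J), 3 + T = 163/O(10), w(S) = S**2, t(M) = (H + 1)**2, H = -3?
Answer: 2/165 ≈ 0.012121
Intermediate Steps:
t(M) = 4 (t(M) = (-3 + 1)**2 = (-2)**2 = 4)
O(p) = 2 (O(p) = 2 - (p - p) = 2 - 1*0 = 2 + 0 = 2)
T = 157/2 (T = -3 + 163/2 = 157/2 ≈ 78.500)
q(J, u) = 4 + J + u (q(J, u) = (J + u) + 4 = 4 + J + u)
1/q(w(0), T) = 1/(4 + 0**2 + 157/2) = 1/(4 + 0 + 157/2) = 1/(165/2) = 2/165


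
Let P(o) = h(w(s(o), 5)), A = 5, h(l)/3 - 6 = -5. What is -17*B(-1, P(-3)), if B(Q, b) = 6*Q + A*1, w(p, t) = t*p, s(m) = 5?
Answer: 17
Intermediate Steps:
w(p, t) = p*t
h(l) = 3 (h(l) = 18 + 3*(-5) = 18 - 15 = 3)
P(o) = 3
B(Q, b) = 5 + 6*Q (B(Q, b) = 6*Q + 5*1 = 6*Q + 5 = 5 + 6*Q)
-17*B(-1, P(-3)) = -17*(5 + 6*(-1)) = -17*(5 - 6) = -17*(-1) = 17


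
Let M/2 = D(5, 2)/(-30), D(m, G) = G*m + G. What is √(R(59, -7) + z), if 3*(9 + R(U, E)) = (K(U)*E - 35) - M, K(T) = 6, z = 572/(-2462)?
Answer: I*√1312012110/6155 ≈ 5.8849*I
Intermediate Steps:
z = -286/1231 (z = 572*(-1/2462) = -286/1231 ≈ -0.23233)
D(m, G) = G + G*m
M = -⅘ (M = 2*((2*(1 + 5))/(-30)) = 2*((2*6)*(-1/30)) = 2*(12*(-1/30)) = 2*(-⅖) = -⅘ ≈ -0.80000)
R(U, E) = -102/5 + 2*E (R(U, E) = -9 + ((6*E - 35) - 1*(-⅘))/3 = -9 + ((-35 + 6*E) + ⅘)/3 = -9 + (-171/5 + 6*E)/3 = -9 + (-57/5 + 2*E) = -102/5 + 2*E)
√(R(59, -7) + z) = √((-102/5 + 2*(-7)) - 286/1231) = √((-102/5 - 14) - 286/1231) = √(-172/5 - 286/1231) = √(-213162/6155) = I*√1312012110/6155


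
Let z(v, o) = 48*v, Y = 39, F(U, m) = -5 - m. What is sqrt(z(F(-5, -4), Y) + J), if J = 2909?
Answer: sqrt(2861) ≈ 53.488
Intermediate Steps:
sqrt(z(F(-5, -4), Y) + J) = sqrt(48*(-5 - 1*(-4)) + 2909) = sqrt(48*(-5 + 4) + 2909) = sqrt(48*(-1) + 2909) = sqrt(-48 + 2909) = sqrt(2861)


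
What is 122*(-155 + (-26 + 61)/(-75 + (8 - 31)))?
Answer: -132675/7 ≈ -18954.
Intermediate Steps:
122*(-155 + (-26 + 61)/(-75 + (8 - 31))) = 122*(-155 + 35/(-75 - 23)) = 122*(-155 + 35/(-98)) = 122*(-155 + 35*(-1/98)) = 122*(-155 - 5/14) = 122*(-2175/14) = -132675/7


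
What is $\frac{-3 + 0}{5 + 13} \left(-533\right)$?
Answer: $\frac{533}{6} \approx 88.833$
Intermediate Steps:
$\frac{-3 + 0}{5 + 13} \left(-533\right) = - \frac{3}{18} \left(-533\right) = \left(-3\right) \frac{1}{18} \left(-533\right) = \left(- \frac{1}{6}\right) \left(-533\right) = \frac{533}{6}$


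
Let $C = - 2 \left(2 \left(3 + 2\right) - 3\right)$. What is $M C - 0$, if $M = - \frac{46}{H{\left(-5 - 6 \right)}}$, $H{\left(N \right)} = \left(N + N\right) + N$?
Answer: $- \frac{644}{33} \approx -19.515$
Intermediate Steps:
$H{\left(N \right)} = 3 N$ ($H{\left(N \right)} = 2 N + N = 3 N$)
$C = -14$ ($C = - 2 \left(2 \cdot 5 - 3\right) = - 2 \left(10 - 3\right) = \left(-2\right) 7 = -14$)
$M = \frac{46}{33}$ ($M = - \frac{46}{3 \left(-5 - 6\right)} = - \frac{46}{3 \left(-11\right)} = - \frac{46}{-33} = \left(-46\right) \left(- \frac{1}{33}\right) = \frac{46}{33} \approx 1.3939$)
$M C - 0 = \frac{46}{33} \left(-14\right) - 0 = - \frac{644}{33} + 0 = - \frac{644}{33}$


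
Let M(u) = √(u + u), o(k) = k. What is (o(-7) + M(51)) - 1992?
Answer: -1999 + √102 ≈ -1988.9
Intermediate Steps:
M(u) = √2*√u (M(u) = √(2*u) = √2*√u)
(o(-7) + M(51)) - 1992 = (-7 + √2*√51) - 1992 = (-7 + √102) - 1992 = -1999 + √102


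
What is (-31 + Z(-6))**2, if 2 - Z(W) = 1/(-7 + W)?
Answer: 141376/169 ≈ 836.54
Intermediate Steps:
Z(W) = 2 - 1/(-7 + W)
(-31 + Z(-6))**2 = (-31 + (-15 + 2*(-6))/(-7 - 6))**2 = (-31 + (-15 - 12)/(-13))**2 = (-31 - 1/13*(-27))**2 = (-31 + 27/13)**2 = (-376/13)**2 = 141376/169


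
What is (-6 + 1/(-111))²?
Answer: 444889/12321 ≈ 36.108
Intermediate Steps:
(-6 + 1/(-111))² = (-6 - 1/111)² = (-667/111)² = 444889/12321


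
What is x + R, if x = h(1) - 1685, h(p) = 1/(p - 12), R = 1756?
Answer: 780/11 ≈ 70.909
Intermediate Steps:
h(p) = 1/(-12 + p)
x = -18536/11 (x = 1/(-12 + 1) - 1685 = 1/(-11) - 1685 = -1/11 - 1685 = -18536/11 ≈ -1685.1)
x + R = -18536/11 + 1756 = 780/11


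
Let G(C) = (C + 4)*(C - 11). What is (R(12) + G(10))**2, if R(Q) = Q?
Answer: 4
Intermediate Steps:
G(C) = (-11 + C)*(4 + C) (G(C) = (4 + C)*(-11 + C) = (-11 + C)*(4 + C))
(R(12) + G(10))**2 = (12 + (-44 + 10**2 - 7*10))**2 = (12 + (-44 + 100 - 70))**2 = (12 - 14)**2 = (-2)**2 = 4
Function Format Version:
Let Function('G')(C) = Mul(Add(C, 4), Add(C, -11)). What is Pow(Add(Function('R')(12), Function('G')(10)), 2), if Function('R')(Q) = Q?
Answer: 4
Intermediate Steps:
Function('G')(C) = Mul(Add(-11, C), Add(4, C)) (Function('G')(C) = Mul(Add(4, C), Add(-11, C)) = Mul(Add(-11, C), Add(4, C)))
Pow(Add(Function('R')(12), Function('G')(10)), 2) = Pow(Add(12, Add(-44, Pow(10, 2), Mul(-7, 10))), 2) = Pow(Add(12, Add(-44, 100, -70)), 2) = Pow(Add(12, -14), 2) = Pow(-2, 2) = 4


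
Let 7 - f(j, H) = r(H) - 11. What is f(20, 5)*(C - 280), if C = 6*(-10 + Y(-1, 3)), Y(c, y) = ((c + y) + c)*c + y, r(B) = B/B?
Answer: -5576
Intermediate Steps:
r(B) = 1
Y(c, y) = y + c*(y + 2*c) (Y(c, y) = (y + 2*c)*c + y = c*(y + 2*c) + y = y + c*(y + 2*c))
f(j, H) = 17 (f(j, H) = 7 - (1 - 11) = 7 - 1*(-10) = 7 + 10 = 17)
C = -48 (C = 6*(-10 + (3 + 2*(-1)² - 1*3)) = 6*(-10 + (3 + 2*1 - 3)) = 6*(-10 + (3 + 2 - 3)) = 6*(-10 + 2) = 6*(-8) = -48)
f(20, 5)*(C - 280) = 17*(-48 - 280) = 17*(-328) = -5576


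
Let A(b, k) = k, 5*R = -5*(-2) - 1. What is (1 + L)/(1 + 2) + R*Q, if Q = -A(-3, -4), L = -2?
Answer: 103/15 ≈ 6.8667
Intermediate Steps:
R = 9/5 (R = (-5*(-2) - 1)/5 = (10 - 1)/5 = (1/5)*9 = 9/5 ≈ 1.8000)
Q = 4 (Q = -1*(-4) = 4)
(1 + L)/(1 + 2) + R*Q = (1 - 2)/(1 + 2) + (9/5)*4 = -1/3 + 36/5 = 103/15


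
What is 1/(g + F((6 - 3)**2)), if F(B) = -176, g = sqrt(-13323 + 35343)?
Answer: -44/2239 - sqrt(5505)/4478 ≈ -0.036221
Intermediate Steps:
g = 2*sqrt(5505) (g = sqrt(22020) = 2*sqrt(5505) ≈ 148.39)
1/(g + F((6 - 3)**2)) = 1/(2*sqrt(5505) - 176) = 1/(-176 + 2*sqrt(5505))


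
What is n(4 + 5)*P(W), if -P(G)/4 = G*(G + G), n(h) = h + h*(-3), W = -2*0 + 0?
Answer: 0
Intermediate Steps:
W = 0 (W = 0 + 0 = 0)
n(h) = -2*h (n(h) = h - 3*h = -2*h)
P(G) = -8*G² (P(G) = -4*G*(G + G) = -4*G*2*G = -8*G²)
n(4 + 5)*P(W) = (-2*(4 + 5))*(-8*0²) = (-2*9)*(-8*0) = -18*0 = 0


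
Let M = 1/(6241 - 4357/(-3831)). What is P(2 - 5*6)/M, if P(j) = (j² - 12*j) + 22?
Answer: 27309363176/3831 ≈ 7.1285e+6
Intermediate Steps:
P(j) = 22 + j² - 12*j
M = 3831/23913628 (M = 1/(6241 - 4357*(-1/3831)) = 1/(6241 + 4357/3831) = 1/(23913628/3831) = 3831/23913628 ≈ 0.00016020)
P(2 - 5*6)/M = (22 + (2 - 5*6)² - 12*(2 - 5*6))/(3831/23913628) = (22 + (2 - 30)² - 12*(2 - 30))*(23913628/3831) = (22 + (-28)² - 12*(-28))*(23913628/3831) = (22 + 784 + 336)*(23913628/3831) = 1142*(23913628/3831) = 27309363176/3831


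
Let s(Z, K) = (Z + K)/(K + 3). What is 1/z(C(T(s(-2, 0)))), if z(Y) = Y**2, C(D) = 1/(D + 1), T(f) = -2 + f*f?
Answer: 25/81 ≈ 0.30864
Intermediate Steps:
s(Z, K) = (K + Z)/(3 + K)
T(f) = -2 + f**2
C(D) = 1/(1 + D)
1/z(C(T(s(-2, 0)))) = 1/((1/(1 + (-2 + ((0 - 2)/(3 + 0))**2)))**2) = 1/((1/(1 + (-2 + (-2/3)**2)))**2) = 1/((1/(1 + (-2 + 4/9)))**2) = 1/((1/(1 - 14/9))**2) = 1/((1/(-5/9))**2) = 1/((-9/5)**2) = 1/(81/25) = 25/81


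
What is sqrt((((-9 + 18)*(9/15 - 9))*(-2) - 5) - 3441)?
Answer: I*sqrt(82370)/5 ≈ 57.4*I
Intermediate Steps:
sqrt((((-9 + 18)*(9/15 - 9))*(-2) - 5) - 3441) = sqrt(((9*(9*(1/15) - 9))*(-2) - 5) - 3441) = sqrt(((9*(3/5 - 9))*(-2) - 5) - 3441) = sqrt(((9*(-42/5))*(-2) - 5) - 3441) = sqrt((-378/5*(-2) - 5) - 3441) = sqrt((756/5 - 5) - 3441) = sqrt(731/5 - 3441) = sqrt(-16474/5) = I*sqrt(82370)/5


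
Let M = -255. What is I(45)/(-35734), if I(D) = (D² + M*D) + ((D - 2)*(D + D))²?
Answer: -7483725/17867 ≈ -418.86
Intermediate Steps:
I(D) = D² - 255*D + 4*D²*(-2 + D)² (I(D) = (D² - 255*D) + ((D - 2)*(D + D))² = (D² - 255*D) + ((-2 + D)*(2*D))² = (D² - 255*D) + (2*D*(-2 + D))² = (D² - 255*D) + 4*D²*(-2 + D)² = D² - 255*D + 4*D²*(-2 + D)²)
I(45)/(-35734) = (45*(-255 + 45 + 4*45*(-2 + 45)²))/(-35734) = (45*(-255 + 45 + 4*45*43²))*(-1/35734) = (45*(-255 + 45 + 4*45*1849))*(-1/35734) = (45*(-255 + 45 + 332820))*(-1/35734) = (45*332610)*(-1/35734) = 14967450*(-1/35734) = -7483725/17867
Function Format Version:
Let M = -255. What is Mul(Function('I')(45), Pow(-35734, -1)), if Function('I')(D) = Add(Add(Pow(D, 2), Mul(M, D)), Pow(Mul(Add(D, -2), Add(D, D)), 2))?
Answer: Rational(-7483725, 17867) ≈ -418.86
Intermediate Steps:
Function('I')(D) = Add(Pow(D, 2), Mul(-255, D), Mul(4, Pow(D, 2), Pow(Add(-2, D), 2))) (Function('I')(D) = Add(Add(Pow(D, 2), Mul(-255, D)), Pow(Mul(Add(D, -2), Add(D, D)), 2)) = Add(Add(Pow(D, 2), Mul(-255, D)), Pow(Mul(Add(-2, D), Mul(2, D)), 2)) = Add(Add(Pow(D, 2), Mul(-255, D)), Pow(Mul(2, D, Add(-2, D)), 2)) = Add(Add(Pow(D, 2), Mul(-255, D)), Mul(4, Pow(D, 2), Pow(Add(-2, D), 2))) = Add(Pow(D, 2), Mul(-255, D), Mul(4, Pow(D, 2), Pow(Add(-2, D), 2))))
Mul(Function('I')(45), Pow(-35734, -1)) = Mul(Mul(45, Add(-255, 45, Mul(4, 45, Pow(Add(-2, 45), 2)))), Pow(-35734, -1)) = Mul(Mul(45, Add(-255, 45, Mul(4, 45, Pow(43, 2)))), Rational(-1, 35734)) = Mul(Mul(45, Add(-255, 45, Mul(4, 45, 1849))), Rational(-1, 35734)) = Mul(Mul(45, Add(-255, 45, 332820)), Rational(-1, 35734)) = Mul(Mul(45, 332610), Rational(-1, 35734)) = Mul(14967450, Rational(-1, 35734)) = Rational(-7483725, 17867)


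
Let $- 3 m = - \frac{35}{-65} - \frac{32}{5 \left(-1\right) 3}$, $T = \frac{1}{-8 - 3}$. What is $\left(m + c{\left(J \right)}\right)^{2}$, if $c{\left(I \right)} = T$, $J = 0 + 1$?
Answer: $\frac{39891856}{41409225} \approx 0.96336$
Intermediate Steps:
$T = - \frac{1}{11}$ ($T = \frac{1}{-11} = - \frac{1}{11} \approx -0.090909$)
$J = 1$
$c{\left(I \right)} = - \frac{1}{11}$
$m = - \frac{521}{585}$ ($m = - \frac{- \frac{35}{-65} - \frac{32}{5 \left(-1\right) 3}}{3} = - \frac{\left(-35\right) \left(- \frac{1}{65}\right) - \frac{32}{\left(-5\right) 3}}{3} = - \frac{\frac{7}{13} - \frac{32}{-15}}{3} = - \frac{\frac{7}{13} - - \frac{32}{15}}{3} = - \frac{\frac{7}{13} + \frac{32}{15}}{3} = \left(- \frac{1}{3}\right) \frac{521}{195} = - \frac{521}{585} \approx -0.8906$)
$\left(m + c{\left(J \right)}\right)^{2} = \left(- \frac{521}{585} - \frac{1}{11}\right)^{2} = \left(- \frac{6316}{6435}\right)^{2} = \frac{39891856}{41409225}$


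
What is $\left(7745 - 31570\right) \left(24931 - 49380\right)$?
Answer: $582497425$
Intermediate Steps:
$\left(7745 - 31570\right) \left(24931 - 49380\right) = \left(-23825\right) \left(-24449\right) = 582497425$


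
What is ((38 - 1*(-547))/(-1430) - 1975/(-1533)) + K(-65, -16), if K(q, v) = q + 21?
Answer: -1454291/33726 ≈ -43.121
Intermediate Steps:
K(q, v) = 21 + q
((38 - 1*(-547))/(-1430) - 1975/(-1533)) + K(-65, -16) = ((38 - 1*(-547))/(-1430) - 1975/(-1533)) + (21 - 65) = ((38 + 547)*(-1/1430) - 1975*(-1/1533)) - 44 = (585*(-1/1430) + 1975/1533) - 44 = (-9/22 + 1975/1533) - 44 = 29653/33726 - 44 = -1454291/33726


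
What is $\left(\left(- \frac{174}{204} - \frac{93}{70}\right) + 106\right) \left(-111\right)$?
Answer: $- \frac{6856692}{595} \approx -11524.0$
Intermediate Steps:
$\left(\left(- \frac{174}{204} - \frac{93}{70}\right) + 106\right) \left(-111\right) = \left(\left(\left(-174\right) \frac{1}{204} - \frac{93}{70}\right) + 106\right) \left(-111\right) = \left(\left(- \frac{29}{34} - \frac{93}{70}\right) + 106\right) \left(-111\right) = \left(- \frac{1298}{595} + 106\right) \left(-111\right) = \frac{61772}{595} \left(-111\right) = - \frac{6856692}{595}$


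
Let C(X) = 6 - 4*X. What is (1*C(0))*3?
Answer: 18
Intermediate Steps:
(1*C(0))*3 = (1*(6 - 4*0))*3 = (1*(6 + 0))*3 = (1*6)*3 = 6*3 = 18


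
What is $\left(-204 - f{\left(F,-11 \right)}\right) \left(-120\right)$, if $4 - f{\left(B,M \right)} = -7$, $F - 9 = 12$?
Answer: $25800$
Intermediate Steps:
$F = 21$ ($F = 9 + 12 = 21$)
$f{\left(B,M \right)} = 11$ ($f{\left(B,M \right)} = 4 - -7 = 4 + 7 = 11$)
$\left(-204 - f{\left(F,-11 \right)}\right) \left(-120\right) = \left(-204 - 11\right) \left(-120\right) = \left(-215\right) \left(-120\right) = 25800$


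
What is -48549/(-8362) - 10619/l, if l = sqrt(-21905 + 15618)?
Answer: 48549/8362 + 10619*I*sqrt(6287)/6287 ≈ 5.8059 + 133.93*I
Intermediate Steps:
l = I*sqrt(6287) (l = sqrt(-6287) = I*sqrt(6287) ≈ 79.291*I)
-48549/(-8362) - 10619/l = -48549/(-8362) - 10619*(-I*sqrt(6287)/6287) = -48549*(-1/8362) - (-10619)*I*sqrt(6287)/6287 = 48549/8362 + 10619*I*sqrt(6287)/6287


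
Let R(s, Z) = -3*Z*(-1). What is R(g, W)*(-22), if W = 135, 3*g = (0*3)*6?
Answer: -8910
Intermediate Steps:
g = 0 (g = ((0*3)*6)/3 = (0*6)/3 = (⅓)*0 = 0)
R(s, Z) = 3*Z
R(g, W)*(-22) = (3*135)*(-22) = 405*(-22) = -8910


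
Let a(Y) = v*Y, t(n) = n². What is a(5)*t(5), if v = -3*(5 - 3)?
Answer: -750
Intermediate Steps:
v = -6 (v = -3*2 = -6)
a(Y) = -6*Y
a(5)*t(5) = -6*5*5² = -30*25 = -750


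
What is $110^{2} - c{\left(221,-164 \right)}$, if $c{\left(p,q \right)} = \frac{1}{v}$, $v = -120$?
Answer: $\frac{1452001}{120} \approx 12100.0$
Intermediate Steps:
$c{\left(p,q \right)} = - \frac{1}{120}$ ($c{\left(p,q \right)} = \frac{1}{-120} = - \frac{1}{120}$)
$110^{2} - c{\left(221,-164 \right)} = 110^{2} - - \frac{1}{120} = 12100 + \frac{1}{120} = \frac{1452001}{120}$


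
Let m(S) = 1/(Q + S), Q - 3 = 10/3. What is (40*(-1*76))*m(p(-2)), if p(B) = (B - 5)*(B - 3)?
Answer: -2280/31 ≈ -73.548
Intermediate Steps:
Q = 19/3 (Q = 3 + 10/3 = 19/3 ≈ 6.3333)
p(B) = (-5 + B)*(-3 + B)
m(S) = 1/(19/3 + S)
(40*(-1*76))*m(p(-2)) = (40*(-1*76))*(3/(19 + 3*(15 + (-2)² - 8*(-2)))) = (40*(-76))*(3/(19 + 3*(15 + 4 + 16))) = -9120/(19 + 3*35) = -9120/(19 + 105) = -9120/124 = -3040*3/124 = -2280/31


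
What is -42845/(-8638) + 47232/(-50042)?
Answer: 868029737/216131398 ≈ 4.0162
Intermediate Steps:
-42845/(-8638) + 47232/(-50042) = -42845*(-1/8638) + 47232*(-1/50042) = 42845/8638 - 23616/25021 = 868029737/216131398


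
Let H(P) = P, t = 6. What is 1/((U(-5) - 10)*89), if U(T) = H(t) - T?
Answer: 1/89 ≈ 0.011236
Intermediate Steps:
U(T) = 6 - T
1/((U(-5) - 10)*89) = 1/(((6 - 1*(-5)) - 10)*89) = 1/(((6 + 5) - 10)*89) = 1/((11 - 10)*89) = 1/(1*89) = 1/89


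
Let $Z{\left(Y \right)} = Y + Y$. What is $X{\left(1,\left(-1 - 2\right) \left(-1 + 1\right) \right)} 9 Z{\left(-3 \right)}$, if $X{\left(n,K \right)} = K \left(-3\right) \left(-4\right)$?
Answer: $0$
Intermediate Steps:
$Z{\left(Y \right)} = 2 Y$
$X{\left(n,K \right)} = 12 K$ ($X{\left(n,K \right)} = - 3 K \left(-4\right) = 12 K$)
$X{\left(1,\left(-1 - 2\right) \left(-1 + 1\right) \right)} 9 Z{\left(-3 \right)} = 12 \left(-1 - 2\right) \left(-1 + 1\right) 9 \cdot 2 \left(-3\right) = 12 \left(\left(-3\right) 0\right) 9 \left(-6\right) = 12 \cdot 0 \cdot 9 \left(-6\right) = 0 \cdot 9 \left(-6\right) = 0 \left(-6\right) = 0$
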